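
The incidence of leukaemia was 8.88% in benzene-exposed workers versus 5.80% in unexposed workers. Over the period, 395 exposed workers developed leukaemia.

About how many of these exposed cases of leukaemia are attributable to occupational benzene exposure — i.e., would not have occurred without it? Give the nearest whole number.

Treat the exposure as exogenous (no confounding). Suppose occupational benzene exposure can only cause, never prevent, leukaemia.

about 137 cases

p₁ = 0.0888, p₀ = 0.058.
PN = (p₁ − p₀)/p₁ = (0.0888 − 0.058) / 0.0888 ≈ 0.34685.
Attributable cases ≈ PN × (exposed cases) = 0.34685 × 395 ≈ 137.00.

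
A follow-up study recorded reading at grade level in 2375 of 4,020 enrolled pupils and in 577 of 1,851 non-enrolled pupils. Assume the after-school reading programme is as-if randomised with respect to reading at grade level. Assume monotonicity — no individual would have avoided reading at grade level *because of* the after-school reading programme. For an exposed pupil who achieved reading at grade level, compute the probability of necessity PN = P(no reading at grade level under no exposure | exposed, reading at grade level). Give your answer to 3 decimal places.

PN ≈ 0.472

p₁ = P(outcome | exposed) = 2375/4020 = 0.5908
p₀ = P(outcome | unexposed) = 577/1851 = 0.31172
Under exogeneity and monotonicity, PN = (p₁ − p₀) / p₁.
PN = (0.5908 − 0.31172) / 0.5908 = 0.27907 / 0.5908 ≈ 0.4724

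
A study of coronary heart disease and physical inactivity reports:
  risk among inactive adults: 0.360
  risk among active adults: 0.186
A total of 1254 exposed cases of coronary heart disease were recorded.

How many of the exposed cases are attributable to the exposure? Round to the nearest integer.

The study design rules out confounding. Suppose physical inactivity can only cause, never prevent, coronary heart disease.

about 606 cases

Let p₁ = 0.36, p₀ = 0.186.
PN = (p₁ − p₀)/p₁ = (0.36 − 0.186) / 0.36 ≈ 0.48333.
Attributable cases ≈ PN × (exposed cases) = 0.48333 × 1254 ≈ 606.10.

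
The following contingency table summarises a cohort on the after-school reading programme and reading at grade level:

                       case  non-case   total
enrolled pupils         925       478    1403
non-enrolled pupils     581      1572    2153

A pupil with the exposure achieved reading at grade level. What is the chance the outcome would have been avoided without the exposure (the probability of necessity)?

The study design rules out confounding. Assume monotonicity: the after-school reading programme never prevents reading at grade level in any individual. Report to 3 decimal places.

PN ≈ 0.591

p₁ = P(outcome | exposed) = 925/1403 = 0.6593
p₀ = P(outcome | unexposed) = 581/2153 = 0.26986
Under exogeneity and monotonicity, PN = (p₁ − p₀)/p₁.
PN = (0.6593 − 0.26986) / 0.6593 ≈ 0.5907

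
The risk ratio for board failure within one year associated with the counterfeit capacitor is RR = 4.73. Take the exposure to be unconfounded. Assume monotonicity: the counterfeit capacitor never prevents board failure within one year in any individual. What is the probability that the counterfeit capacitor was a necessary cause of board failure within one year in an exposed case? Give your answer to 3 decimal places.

PN ≈ 0.789

Under exogeneity and monotonicity, PN = (RR − 1) / RR = 1 − 1/RR.
PN = (4.73 − 1) / 4.73 = 3.73 / 4.73 ≈ 0.7886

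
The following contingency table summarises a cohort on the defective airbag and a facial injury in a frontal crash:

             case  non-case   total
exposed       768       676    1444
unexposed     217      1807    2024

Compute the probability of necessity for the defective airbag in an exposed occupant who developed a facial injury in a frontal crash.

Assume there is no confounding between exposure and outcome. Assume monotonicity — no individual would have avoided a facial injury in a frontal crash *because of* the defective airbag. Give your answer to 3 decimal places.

p₁ = P(outcome | exposed) = 768/1444 = 0.53186
p₀ = P(outcome | unexposed) = 217/2024 = 0.10721
Under exogeneity and monotonicity, PN = (p₁ − p₀)/p₁.
PN = (0.53186 − 0.10721) / 0.53186 ≈ 0.7984

PN ≈ 0.798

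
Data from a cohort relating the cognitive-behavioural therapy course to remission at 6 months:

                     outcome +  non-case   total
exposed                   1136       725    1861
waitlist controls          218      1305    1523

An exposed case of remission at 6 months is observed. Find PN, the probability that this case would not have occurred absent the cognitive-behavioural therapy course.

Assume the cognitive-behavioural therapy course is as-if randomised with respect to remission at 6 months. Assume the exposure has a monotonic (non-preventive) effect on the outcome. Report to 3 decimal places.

PN ≈ 0.766

p₁ = P(outcome | exposed) = 1136/1861 = 0.61042
p₀ = P(outcome | unexposed) = 218/1523 = 0.14314
Under exogeneity and monotonicity, PN = (p₁ − p₀)/p₁.
PN = (0.61042 − 0.14314) / 0.61042 ≈ 0.7655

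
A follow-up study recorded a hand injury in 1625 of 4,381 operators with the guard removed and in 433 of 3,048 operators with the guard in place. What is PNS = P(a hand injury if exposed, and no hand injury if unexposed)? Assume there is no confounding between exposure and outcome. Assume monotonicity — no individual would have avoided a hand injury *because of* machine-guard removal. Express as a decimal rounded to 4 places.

PNS ≈ 0.2289

p₁ = P(outcome | exposed) = 1625/4381 = 0.37092
p₀ = P(outcome | unexposed) = 433/3048 = 0.14206
Under exogeneity and monotonicity, PNS = p₁ − p₀.
PNS = 0.37092 − 0.14206 = 0.22886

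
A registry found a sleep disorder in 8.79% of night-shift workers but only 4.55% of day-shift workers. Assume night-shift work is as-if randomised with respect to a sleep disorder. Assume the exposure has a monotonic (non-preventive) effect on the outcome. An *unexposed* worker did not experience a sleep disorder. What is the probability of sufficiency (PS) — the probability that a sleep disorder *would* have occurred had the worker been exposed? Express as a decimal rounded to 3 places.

PS ≈ 0.044

p₁ = 0.0879, p₀ = 0.0455.
Under exogeneity and monotonicity, PS = (p₁ − p₀) / (1 − p₀).
PS = (0.0879 − 0.0455) / (1 − 0.0455) = 0.0424 / 0.9545 ≈ 0.0444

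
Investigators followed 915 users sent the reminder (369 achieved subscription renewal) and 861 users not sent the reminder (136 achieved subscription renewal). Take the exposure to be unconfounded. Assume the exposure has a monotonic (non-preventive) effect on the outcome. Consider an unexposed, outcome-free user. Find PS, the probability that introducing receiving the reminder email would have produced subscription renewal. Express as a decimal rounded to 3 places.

p₁ = P(outcome | exposed) = 369/915 = 0.40328
p₀ = P(outcome | unexposed) = 136/861 = 0.15796
Under exogeneity and monotonicity, PS = (p₁ − p₀) / (1 − p₀).
PS = (0.40328 − 0.15796) / (1 − 0.15796) = 0.24532 / 0.84204 ≈ 0.2913

PS ≈ 0.291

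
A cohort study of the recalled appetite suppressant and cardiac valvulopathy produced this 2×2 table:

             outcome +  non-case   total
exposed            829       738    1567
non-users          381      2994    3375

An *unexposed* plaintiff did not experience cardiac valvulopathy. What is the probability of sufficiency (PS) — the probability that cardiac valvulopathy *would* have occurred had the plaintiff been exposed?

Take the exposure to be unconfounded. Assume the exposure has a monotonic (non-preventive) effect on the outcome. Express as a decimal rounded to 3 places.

PS ≈ 0.469

p₁ = P(outcome | exposed) = 829/1567 = 0.52904
p₀ = P(outcome | unexposed) = 381/3375 = 0.11289
Under exogeneity and monotonicity, PS = (p₁ − p₀)/(1 − p₀).
PS = (0.52904 − 0.11289) / 0.88711 ≈ 0.4691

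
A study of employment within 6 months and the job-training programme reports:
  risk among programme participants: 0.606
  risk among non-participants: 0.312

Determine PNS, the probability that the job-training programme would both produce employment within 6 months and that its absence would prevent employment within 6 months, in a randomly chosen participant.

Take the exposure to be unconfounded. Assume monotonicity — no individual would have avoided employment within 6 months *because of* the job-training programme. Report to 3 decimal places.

Let p₁ = 0.606, p₀ = 0.312.
Under exogeneity and monotonicity, PNS = p₁ − p₀.
PNS = 0.606 − 0.312 = 0.294

PNS ≈ 0.294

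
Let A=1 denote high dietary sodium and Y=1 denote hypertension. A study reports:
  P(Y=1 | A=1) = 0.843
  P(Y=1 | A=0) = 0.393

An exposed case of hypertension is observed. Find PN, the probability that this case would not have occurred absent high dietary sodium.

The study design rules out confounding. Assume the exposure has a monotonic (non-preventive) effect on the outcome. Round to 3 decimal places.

Let p₁ = 0.843, p₀ = 0.393.
Under exogeneity and monotonicity, PN = (p₁ − p₀) / p₁.
PN = (0.843 − 0.393) / 0.843 = 0.45 / 0.843 ≈ 0.5338

PN ≈ 0.534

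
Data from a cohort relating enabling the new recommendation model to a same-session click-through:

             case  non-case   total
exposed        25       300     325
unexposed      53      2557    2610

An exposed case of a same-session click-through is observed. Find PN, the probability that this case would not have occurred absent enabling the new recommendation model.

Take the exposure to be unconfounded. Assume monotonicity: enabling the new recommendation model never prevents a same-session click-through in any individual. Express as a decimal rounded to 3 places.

PN ≈ 0.736

p₁ = P(outcome | exposed) = 25/325 = 0.076923
p₀ = P(outcome | unexposed) = 53/2610 = 0.020307
Under exogeneity and monotonicity, PN = (p₁ − p₀) / p₁.
PN = (0.076923 − 0.020307) / 0.076923 = 0.056617 / 0.076923 ≈ 0.7360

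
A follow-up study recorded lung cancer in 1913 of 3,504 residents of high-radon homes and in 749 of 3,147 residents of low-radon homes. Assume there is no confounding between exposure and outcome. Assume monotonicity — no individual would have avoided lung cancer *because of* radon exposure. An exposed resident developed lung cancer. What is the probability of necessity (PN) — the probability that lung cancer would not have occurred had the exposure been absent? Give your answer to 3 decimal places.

p₁ = P(outcome | exposed) = 1913/3504 = 0.54595
p₀ = P(outcome | unexposed) = 749/3147 = 0.238
Under exogeneity and monotonicity, PN = (p₁ − p₀) / p₁.
PN = (0.54595 − 0.238) / 0.54595 = 0.30794 / 0.54595 ≈ 0.5641

PN ≈ 0.564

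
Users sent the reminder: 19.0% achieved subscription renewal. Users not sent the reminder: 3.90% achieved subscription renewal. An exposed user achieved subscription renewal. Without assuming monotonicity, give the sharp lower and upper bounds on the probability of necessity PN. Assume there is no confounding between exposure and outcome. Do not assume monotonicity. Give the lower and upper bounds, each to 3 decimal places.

0.795 ≤ PN ≤ 1.000

p₁ = 0.19, p₀ = 0.039.
Under exogeneity alone the bounds on PN are max{0,(p₁−p₀)/p₁} ≤ PN ≤ min{1,(1−p₀)/p₁}.
  lower = (p₁ − p₀)/p₁ = 0.151 / 0.19 ≈ 0.7947
  upper = min{1, (1 − p₀)/p₁} = 0.961 / 0.19 ≈ 5.0579 → capped at 1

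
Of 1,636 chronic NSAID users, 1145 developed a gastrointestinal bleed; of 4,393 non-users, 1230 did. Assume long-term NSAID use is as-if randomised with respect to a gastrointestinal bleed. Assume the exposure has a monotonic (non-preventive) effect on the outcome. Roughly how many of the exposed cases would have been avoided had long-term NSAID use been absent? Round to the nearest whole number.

p₁ = P(outcome | exposed) = 1145/1636 = 0.69988
p₀ = P(outcome | unexposed) = 1230/4393 = 0.27999
PN = (p₁ − p₀)/p₁ = (0.69988 − 0.27999) / 0.69988 ≈ 0.59994.
Attributable cases ≈ PN × (exposed cases) = 0.59994 × 1145 ≈ 686.93.

about 687 cases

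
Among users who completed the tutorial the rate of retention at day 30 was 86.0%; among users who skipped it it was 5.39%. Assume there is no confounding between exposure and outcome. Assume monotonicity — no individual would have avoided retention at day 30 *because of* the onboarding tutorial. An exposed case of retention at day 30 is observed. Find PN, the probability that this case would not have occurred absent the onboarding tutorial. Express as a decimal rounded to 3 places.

p₁ = 0.86, p₀ = 0.0539.
Under exogeneity and monotonicity, PN = (p₁ − p₀) / p₁.
PN = (0.86 − 0.0539) / 0.86 = 0.8061 / 0.86 ≈ 0.9373

PN ≈ 0.937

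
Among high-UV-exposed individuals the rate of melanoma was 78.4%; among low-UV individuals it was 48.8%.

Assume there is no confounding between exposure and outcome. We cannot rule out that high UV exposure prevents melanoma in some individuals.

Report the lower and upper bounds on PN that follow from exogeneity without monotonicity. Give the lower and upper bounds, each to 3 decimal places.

0.378 ≤ PN ≤ 0.653

p₁ = 0.784, p₀ = 0.488.
Under exogeneity alone the bounds on PN are max{0,(p₁−p₀)/p₁} ≤ PN ≤ min{1,(1−p₀)/p₁}.
  lower = (p₁ − p₀)/p₁ = 0.296 / 0.784 ≈ 0.3776
  upper = min{1, (1 − p₀)/p₁} = 0.512 / 0.784 ≈ 0.6531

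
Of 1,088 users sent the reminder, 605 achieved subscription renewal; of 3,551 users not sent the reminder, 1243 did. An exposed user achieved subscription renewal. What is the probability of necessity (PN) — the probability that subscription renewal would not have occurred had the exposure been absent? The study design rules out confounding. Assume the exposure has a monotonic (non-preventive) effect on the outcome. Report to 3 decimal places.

PN ≈ 0.371

p₁ = P(outcome | exposed) = 605/1088 = 0.55607
p₀ = P(outcome | unexposed) = 1243/3551 = 0.35004
Under exogeneity and monotonicity, PN = (p₁ − p₀) / p₁.
PN = (0.55607 − 0.35004) / 0.55607 = 0.20602 / 0.55607 ≈ 0.3705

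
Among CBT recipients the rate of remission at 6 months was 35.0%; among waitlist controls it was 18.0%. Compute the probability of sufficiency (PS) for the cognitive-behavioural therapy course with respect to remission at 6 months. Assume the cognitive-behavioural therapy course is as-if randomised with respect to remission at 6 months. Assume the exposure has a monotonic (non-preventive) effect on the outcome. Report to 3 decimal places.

PS ≈ 0.207

p₁ = 0.35, p₀ = 0.18.
Under exogeneity and monotonicity, PS = (p₁ − p₀) / (1 − p₀).
PS = (0.35 − 0.18) / (1 − 0.18) = 0.17 / 0.82 ≈ 0.2073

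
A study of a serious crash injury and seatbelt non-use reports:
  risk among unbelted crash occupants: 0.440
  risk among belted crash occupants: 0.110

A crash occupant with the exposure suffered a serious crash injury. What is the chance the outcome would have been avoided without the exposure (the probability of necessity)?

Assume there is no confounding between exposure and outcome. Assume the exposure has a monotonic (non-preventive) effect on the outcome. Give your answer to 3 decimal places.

PN ≈ 0.750

Let p₁ = 0.44, p₀ = 0.11.
Under exogeneity and monotonicity, PN = (p₁ − p₀) / p₁.
PN = (0.44 − 0.11) / 0.44 = 0.33 / 0.44 ≈ 0.7500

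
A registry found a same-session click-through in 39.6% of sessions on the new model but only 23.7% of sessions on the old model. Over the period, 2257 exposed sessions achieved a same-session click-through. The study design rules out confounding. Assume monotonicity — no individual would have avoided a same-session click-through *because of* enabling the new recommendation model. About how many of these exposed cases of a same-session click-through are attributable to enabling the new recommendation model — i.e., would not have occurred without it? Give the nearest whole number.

p₁ = 0.396, p₀ = 0.237.
PN = (p₁ − p₀)/p₁ = (0.396 − 0.237) / 0.396 ≈ 0.40152.
Attributable cases ≈ PN × (exposed cases) = 0.40152 × 2257 ≈ 906.22.

about 906 cases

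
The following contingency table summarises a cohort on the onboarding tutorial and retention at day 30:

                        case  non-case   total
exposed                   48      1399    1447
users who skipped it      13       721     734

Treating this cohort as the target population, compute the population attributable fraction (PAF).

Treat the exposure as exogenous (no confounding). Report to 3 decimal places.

PAF ≈ 0.367

p₁ = P(outcome | exposed) = 48/1447 = 0.033172
p₀ = P(outcome | unexposed) = 13/734 = 0.017711
Exposure prevalence π = 1447/2181 = 0.66346; overall risk P(Y=1) = 0.027969.
Under exogeneity, PAF = [P(Y=1) − p₀]/P(Y=1).
PAF = (0.027969 − 0.017711) / 0.027969 ≈ 0.3668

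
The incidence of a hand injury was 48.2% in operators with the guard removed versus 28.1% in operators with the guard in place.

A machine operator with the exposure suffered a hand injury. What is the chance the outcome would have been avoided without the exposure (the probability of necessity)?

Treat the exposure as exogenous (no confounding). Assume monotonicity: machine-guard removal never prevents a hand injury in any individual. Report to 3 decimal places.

p₁ = 0.482, p₀ = 0.281.
Under exogeneity and monotonicity, PN = (p₁ − p₀) / p₁.
PN = (0.482 − 0.281) / 0.482 = 0.201 / 0.482 ≈ 0.4170

PN ≈ 0.417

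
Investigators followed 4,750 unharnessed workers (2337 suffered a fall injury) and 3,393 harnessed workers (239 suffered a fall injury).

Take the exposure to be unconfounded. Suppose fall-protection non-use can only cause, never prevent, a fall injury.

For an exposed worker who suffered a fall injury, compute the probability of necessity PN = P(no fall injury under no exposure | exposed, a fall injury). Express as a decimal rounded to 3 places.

p₁ = P(outcome | exposed) = 2337/4750 = 0.492
p₀ = P(outcome | unexposed) = 239/3393 = 0.070439
Under exogeneity and monotonicity, PN = (p₁ − p₀) / p₁.
PN = (0.492 − 0.070439) / 0.492 = 0.42156 / 0.492 ≈ 0.8568

PN ≈ 0.857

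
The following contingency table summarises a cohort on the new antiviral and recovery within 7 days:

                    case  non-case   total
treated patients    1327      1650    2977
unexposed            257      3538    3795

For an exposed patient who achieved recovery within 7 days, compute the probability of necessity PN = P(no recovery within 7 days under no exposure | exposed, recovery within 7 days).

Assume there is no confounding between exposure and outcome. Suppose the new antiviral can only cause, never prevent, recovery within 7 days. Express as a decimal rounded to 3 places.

PN ≈ 0.848

p₁ = P(outcome | exposed) = 1327/2977 = 0.44575
p₀ = P(outcome | unexposed) = 257/3795 = 0.067721
Under exogeneity and monotonicity, PN = (p₁ − p₀)/p₁.
PN = (0.44575 − 0.067721) / 0.44575 ≈ 0.8481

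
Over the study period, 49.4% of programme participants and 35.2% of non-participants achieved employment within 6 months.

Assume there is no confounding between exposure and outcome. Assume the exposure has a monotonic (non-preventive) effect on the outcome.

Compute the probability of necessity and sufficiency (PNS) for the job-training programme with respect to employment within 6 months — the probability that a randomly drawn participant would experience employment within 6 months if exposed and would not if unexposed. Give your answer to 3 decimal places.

p₁ = 0.494, p₀ = 0.352.
Under exogeneity and monotonicity, PNS = p₁ − p₀.
PNS = 0.494 − 0.352 = 0.142

PNS ≈ 0.142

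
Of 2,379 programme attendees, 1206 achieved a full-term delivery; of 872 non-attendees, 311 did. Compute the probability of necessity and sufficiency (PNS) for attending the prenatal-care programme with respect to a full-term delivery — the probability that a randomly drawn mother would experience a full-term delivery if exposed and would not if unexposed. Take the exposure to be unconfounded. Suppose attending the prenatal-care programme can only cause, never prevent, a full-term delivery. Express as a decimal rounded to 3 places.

p₁ = P(outcome | exposed) = 1206/2379 = 0.50694
p₀ = P(outcome | unexposed) = 311/872 = 0.35665
Under exogeneity and monotonicity, PNS = p₁ − p₀.
PNS = 0.50694 − 0.35665 = 0.15028

PNS ≈ 0.150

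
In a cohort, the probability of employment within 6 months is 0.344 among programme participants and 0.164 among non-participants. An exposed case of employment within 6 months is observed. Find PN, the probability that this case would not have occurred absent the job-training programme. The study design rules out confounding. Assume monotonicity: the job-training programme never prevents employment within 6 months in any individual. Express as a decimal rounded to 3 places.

Let p₁ = 0.344, p₀ = 0.164.
Under exogeneity and monotonicity, PN = (p₁ − p₀) / p₁.
PN = (0.344 − 0.164) / 0.344 = 0.18 / 0.344 ≈ 0.5233

PN ≈ 0.523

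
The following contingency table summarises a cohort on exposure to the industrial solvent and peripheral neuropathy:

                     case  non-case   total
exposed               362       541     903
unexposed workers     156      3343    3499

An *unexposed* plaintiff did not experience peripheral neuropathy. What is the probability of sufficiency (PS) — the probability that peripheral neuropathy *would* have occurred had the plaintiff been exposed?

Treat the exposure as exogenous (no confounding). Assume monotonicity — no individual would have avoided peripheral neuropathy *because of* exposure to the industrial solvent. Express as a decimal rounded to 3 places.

p₁ = P(outcome | exposed) = 362/903 = 0.40089
p₀ = P(outcome | unexposed) = 156/3499 = 0.044584
Under exogeneity and monotonicity, PS = (p₁ − p₀)/(1 − p₀).
PS = (0.40089 − 0.044584) / 0.95542 ≈ 0.3729

PS ≈ 0.373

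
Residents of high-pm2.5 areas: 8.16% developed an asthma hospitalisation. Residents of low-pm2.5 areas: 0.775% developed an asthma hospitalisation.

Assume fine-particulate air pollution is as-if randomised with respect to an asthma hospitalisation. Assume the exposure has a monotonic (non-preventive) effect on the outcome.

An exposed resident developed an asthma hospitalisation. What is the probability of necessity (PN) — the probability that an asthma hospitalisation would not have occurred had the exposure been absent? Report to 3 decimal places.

PN ≈ 0.905

p₁ = 0.0816, p₀ = 0.00775.
Under exogeneity and monotonicity, PN = (p₁ − p₀) / p₁.
PN = (0.0816 − 0.00775) / 0.0816 = 0.07385 / 0.0816 ≈ 0.9050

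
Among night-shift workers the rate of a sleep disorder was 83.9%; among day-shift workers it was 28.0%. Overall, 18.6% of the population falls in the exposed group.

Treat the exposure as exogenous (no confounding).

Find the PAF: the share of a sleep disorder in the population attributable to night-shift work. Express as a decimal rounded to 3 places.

p₁ = 0.839, p₀ = 0.28.
Overall risk P(Y=1) = π·p₁ + (1−π)·p₀ = 0.186×0.839 + 0.814×0.28 = 0.38397.
Under exogeneity, PAF = [P(Y=1) − p₀] / P(Y=1).
PAF = (0.38397 − 0.28) / 0.38397 ≈ 0.2708

PAF ≈ 0.271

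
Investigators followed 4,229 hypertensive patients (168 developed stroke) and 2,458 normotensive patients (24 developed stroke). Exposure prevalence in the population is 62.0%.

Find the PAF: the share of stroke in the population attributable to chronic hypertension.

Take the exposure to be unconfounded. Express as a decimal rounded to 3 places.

PAF ≈ 0.655

p₁ = P(outcome | exposed) = 168/4229 = 0.039726
p₀ = P(outcome | unexposed) = 24/2458 = 0.009764
Overall risk P(Y=1) = π·p₁ + (1−π)·p₀ = 0.62×0.039726 + 0.38×0.009764 = 0.02834.
Under exogeneity, PAF = [P(Y=1) − p₀] / P(Y=1).
PAF = (0.02834 − 0.009764) / 0.02834 ≈ 0.6555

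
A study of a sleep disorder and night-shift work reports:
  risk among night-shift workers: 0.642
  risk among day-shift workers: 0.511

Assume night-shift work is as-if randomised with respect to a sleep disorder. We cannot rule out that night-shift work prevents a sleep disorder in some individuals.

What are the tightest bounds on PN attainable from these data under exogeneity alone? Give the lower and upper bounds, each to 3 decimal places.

Let p₁ = 0.642, p₀ = 0.511.
Under exogeneity alone the bounds on PN are max{0,(p₁−p₀)/p₁} ≤ PN ≤ min{1,(1−p₀)/p₁}.
  lower = (p₁ − p₀)/p₁ = 0.131 / 0.642 ≈ 0.2040
  upper = min{1, (1 − p₀)/p₁} = 0.489 / 0.642 ≈ 0.7617

0.204 ≤ PN ≤ 0.762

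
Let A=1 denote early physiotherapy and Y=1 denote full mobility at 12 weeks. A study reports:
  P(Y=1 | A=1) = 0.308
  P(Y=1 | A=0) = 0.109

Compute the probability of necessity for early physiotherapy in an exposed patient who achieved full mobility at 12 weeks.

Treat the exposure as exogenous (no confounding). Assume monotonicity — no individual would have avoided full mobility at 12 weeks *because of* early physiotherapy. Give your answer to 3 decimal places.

PN ≈ 0.646

Let p₁ = 0.308, p₀ = 0.109.
Under exogeneity and monotonicity, PN = (p₁ − p₀) / p₁.
PN = (0.308 − 0.109) / 0.308 = 0.199 / 0.308 ≈ 0.6461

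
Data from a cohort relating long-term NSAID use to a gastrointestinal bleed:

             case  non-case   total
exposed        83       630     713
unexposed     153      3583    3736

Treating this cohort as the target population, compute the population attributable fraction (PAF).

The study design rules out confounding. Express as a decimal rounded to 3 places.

p₁ = P(outcome | exposed) = 83/713 = 0.11641
p₀ = P(outcome | unexposed) = 153/3736 = 0.040953
Exposure prevalence π = 713/4449 = 0.16026; overall risk P(Y=1) = 0.053046.
Under exogeneity, PAF = [P(Y=1) − p₀]/P(Y=1).
PAF = (0.053046 − 0.040953) / 0.053046 ≈ 0.2280

PAF ≈ 0.228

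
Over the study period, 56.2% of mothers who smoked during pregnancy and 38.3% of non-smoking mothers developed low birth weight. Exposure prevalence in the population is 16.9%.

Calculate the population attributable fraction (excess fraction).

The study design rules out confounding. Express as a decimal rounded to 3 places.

p₁ = 0.562, p₀ = 0.383.
Overall risk P(Y=1) = π·p₁ + (1−π)·p₀ = 0.169×0.562 + 0.831×0.383 = 0.41325.
Under exogeneity, PAF = [P(Y=1) − p₀] / P(Y=1).
PAF = (0.41325 − 0.383) / 0.41325 ≈ 0.0732

PAF ≈ 0.073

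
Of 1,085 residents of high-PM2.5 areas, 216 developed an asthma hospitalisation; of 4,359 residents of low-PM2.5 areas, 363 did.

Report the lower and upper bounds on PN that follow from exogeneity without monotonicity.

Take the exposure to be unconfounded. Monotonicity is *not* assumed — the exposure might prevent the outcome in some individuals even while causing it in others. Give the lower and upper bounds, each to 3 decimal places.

0.582 ≤ PN ≤ 1.000

p₁ = P(outcome | exposed) = 216/1085 = 0.19908
p₀ = P(outcome | unexposed) = 363/4359 = 0.083276
Under exogeneity alone the bounds on PN are max{0,(p₁−p₀)/p₁} ≤ PN ≤ min{1,(1−p₀)/p₁}.
  lower = (p₁ − p₀)/p₁ = 0.1158 / 0.19908 ≈ 0.5817
  upper = min{1, (1 − p₀)/p₁} = 0.91672 / 0.19908 ≈ 4.6048 → capped at 1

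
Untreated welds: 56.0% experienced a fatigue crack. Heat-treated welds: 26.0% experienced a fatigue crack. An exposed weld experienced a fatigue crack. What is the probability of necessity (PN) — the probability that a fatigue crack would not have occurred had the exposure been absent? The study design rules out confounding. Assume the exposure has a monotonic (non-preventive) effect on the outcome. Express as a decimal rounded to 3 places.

PN ≈ 0.536

p₁ = 0.56, p₀ = 0.26.
Under exogeneity and monotonicity, PN = (p₁ − p₀) / p₁.
PN = (0.56 − 0.26) / 0.56 = 0.3 / 0.56 ≈ 0.5357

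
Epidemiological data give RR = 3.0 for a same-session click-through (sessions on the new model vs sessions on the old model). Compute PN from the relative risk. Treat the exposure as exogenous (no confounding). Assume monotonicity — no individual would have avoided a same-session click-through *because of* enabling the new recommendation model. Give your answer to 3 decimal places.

PN ≈ 0.667

Under exogeneity and monotonicity, PN = (RR − 1) / RR = 1 − 1/RR.
PN = (3.0 − 1) / 3.0 = 2 / 3.0 ≈ 0.6667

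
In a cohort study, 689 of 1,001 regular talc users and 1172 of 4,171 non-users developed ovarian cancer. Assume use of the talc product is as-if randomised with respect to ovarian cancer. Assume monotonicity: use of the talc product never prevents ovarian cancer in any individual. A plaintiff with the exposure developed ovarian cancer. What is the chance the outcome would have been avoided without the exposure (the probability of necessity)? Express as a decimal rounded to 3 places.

p₁ = P(outcome | exposed) = 689/1001 = 0.68831
p₀ = P(outcome | unexposed) = 1172/4171 = 0.28099
Under exogeneity and monotonicity, PN = (p₁ − p₀) / p₁.
PN = (0.68831 − 0.28099) / 0.68831 = 0.40732 / 0.68831 ≈ 0.5918

PN ≈ 0.592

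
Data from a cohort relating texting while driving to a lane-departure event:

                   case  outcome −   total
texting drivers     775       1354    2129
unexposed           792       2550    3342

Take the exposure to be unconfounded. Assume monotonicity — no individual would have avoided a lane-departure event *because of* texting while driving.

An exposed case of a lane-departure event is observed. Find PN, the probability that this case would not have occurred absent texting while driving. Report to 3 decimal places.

PN ≈ 0.349

p₁ = P(outcome | exposed) = 775/2129 = 0.36402
p₀ = P(outcome | unexposed) = 792/3342 = 0.23698
Under exogeneity and monotonicity, PN = (p₁ − p₀) / p₁.
PN = (0.36402 − 0.23698) / 0.36402 = 0.12704 / 0.36402 ≈ 0.3490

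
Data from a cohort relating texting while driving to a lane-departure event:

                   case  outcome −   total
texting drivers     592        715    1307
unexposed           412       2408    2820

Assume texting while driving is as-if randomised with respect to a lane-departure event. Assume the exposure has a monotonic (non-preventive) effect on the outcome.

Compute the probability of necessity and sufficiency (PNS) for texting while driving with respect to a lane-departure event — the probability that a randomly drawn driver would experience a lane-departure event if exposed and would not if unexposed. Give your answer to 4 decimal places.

PNS ≈ 0.3068

p₁ = P(outcome | exposed) = 592/1307 = 0.45295
p₀ = P(outcome | unexposed) = 412/2820 = 0.1461
Under exogeneity and monotonicity, PNS = p₁ − p₀.
PNS = 0.45295 − 0.1461 = 0.30685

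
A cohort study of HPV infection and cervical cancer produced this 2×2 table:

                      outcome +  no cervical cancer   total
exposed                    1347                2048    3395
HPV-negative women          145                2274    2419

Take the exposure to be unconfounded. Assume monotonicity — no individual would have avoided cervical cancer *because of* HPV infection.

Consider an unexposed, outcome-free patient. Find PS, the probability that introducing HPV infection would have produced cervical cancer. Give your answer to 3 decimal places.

p₁ = P(outcome | exposed) = 1347/3395 = 0.39676
p₀ = P(outcome | unexposed) = 145/2419 = 0.059942
Under exogeneity and monotonicity, PS = (p₁ − p₀) / (1 − p₀).
PS = (0.39676 − 0.059942) / (1 − 0.059942) = 0.33682 / 0.94006 ≈ 0.3583

PS ≈ 0.358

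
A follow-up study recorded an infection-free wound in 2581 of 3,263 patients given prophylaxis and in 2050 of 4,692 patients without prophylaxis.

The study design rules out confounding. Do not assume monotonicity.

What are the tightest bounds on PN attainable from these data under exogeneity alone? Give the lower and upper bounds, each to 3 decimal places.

p₁ = P(outcome | exposed) = 2581/3263 = 0.79099
p₀ = P(outcome | unexposed) = 2050/4692 = 0.43691
Under exogeneity alone the bounds on PN are max{0,(p₁−p₀)/p₁} ≤ PN ≤ min{1,(1−p₀)/p₁}.
  lower = (p₁ − p₀)/p₁ = 0.35408 / 0.79099 ≈ 0.4476
  upper = min{1, (1 − p₀)/p₁} = 0.56309 / 0.79099 ≈ 0.7119

0.448 ≤ PN ≤ 0.712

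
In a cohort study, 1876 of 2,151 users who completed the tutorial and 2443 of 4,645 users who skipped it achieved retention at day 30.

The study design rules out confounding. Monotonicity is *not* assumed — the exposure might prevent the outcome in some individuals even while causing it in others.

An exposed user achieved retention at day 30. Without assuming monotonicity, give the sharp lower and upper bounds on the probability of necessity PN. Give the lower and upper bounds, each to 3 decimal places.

p₁ = P(outcome | exposed) = 1876/2151 = 0.87215
p₀ = P(outcome | unexposed) = 2443/4645 = 0.52594
Under exogeneity alone the bounds on PN are max{0,(p₁−p₀)/p₁} ≤ PN ≤ min{1,(1−p₀)/p₁}.
  lower = (p₁ − p₀)/p₁ = 0.34621 / 0.87215 ≈ 0.3970
  upper = min{1, (1 − p₀)/p₁} = 0.47406 / 0.87215 ≈ 0.5435

0.397 ≤ PN ≤ 0.544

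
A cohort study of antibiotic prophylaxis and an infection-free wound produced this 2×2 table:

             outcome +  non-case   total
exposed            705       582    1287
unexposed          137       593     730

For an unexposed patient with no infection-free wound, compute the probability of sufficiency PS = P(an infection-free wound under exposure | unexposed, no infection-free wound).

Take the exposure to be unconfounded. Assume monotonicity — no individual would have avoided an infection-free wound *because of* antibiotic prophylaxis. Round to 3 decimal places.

p₁ = P(outcome | exposed) = 705/1287 = 0.54779
p₀ = P(outcome | unexposed) = 137/730 = 0.18767
Under exogeneity and monotonicity, PS = (p₁ − p₀)/(1 − p₀).
PS = (0.54779 − 0.18767) / 0.81233 ≈ 0.4433

PS ≈ 0.443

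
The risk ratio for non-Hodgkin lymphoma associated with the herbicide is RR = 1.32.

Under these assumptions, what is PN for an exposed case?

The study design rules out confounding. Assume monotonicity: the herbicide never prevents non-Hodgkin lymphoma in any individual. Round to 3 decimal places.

PN ≈ 0.242

Under exogeneity and monotonicity, PN = (RR − 1) / RR = 1 − 1/RR.
PN = (1.32 − 1) / 1.32 = 0.32 / 1.32 ≈ 0.2424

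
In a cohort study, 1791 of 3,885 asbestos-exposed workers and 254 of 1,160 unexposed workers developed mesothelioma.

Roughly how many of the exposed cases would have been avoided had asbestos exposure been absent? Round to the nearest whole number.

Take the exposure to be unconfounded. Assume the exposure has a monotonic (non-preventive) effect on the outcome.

p₁ = P(outcome | exposed) = 1791/3885 = 0.461
p₀ = P(outcome | unexposed) = 254/1160 = 0.21897
PN = (p₁ − p₀)/p₁ = (0.461 − 0.21897) / 0.461 ≈ 0.52502.
Attributable cases ≈ PN × (exposed cases) = 0.52502 × 1791 ≈ 940.32.

about 940 cases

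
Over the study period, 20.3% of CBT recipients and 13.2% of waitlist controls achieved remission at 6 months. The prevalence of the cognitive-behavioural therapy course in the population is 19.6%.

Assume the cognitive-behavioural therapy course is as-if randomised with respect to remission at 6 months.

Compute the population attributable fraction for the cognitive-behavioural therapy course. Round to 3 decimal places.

PAF ≈ 0.095

p₁ = 0.203, p₀ = 0.132.
Overall risk P(Y=1) = π·p₁ + (1−π)·p₀ = 0.196×0.203 + 0.804×0.132 = 0.14592.
Under exogeneity, PAF = [P(Y=1) − p₀] / P(Y=1).
PAF = (0.14592 − 0.132) / 0.14592 ≈ 0.0954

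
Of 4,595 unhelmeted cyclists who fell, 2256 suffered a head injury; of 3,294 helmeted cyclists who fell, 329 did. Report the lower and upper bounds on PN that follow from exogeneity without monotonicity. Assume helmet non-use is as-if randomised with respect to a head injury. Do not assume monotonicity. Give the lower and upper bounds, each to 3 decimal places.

p₁ = P(outcome | exposed) = 2256/4595 = 0.49097
p₀ = P(outcome | unexposed) = 329/3294 = 0.099879
Under exogeneity alone the bounds on PN are max{0,(p₁−p₀)/p₁} ≤ PN ≤ min{1,(1−p₀)/p₁}.
  lower = (p₁ − p₀)/p₁ = 0.39109 / 0.49097 ≈ 0.7966
  upper = min{1, (1 − p₀)/p₁} = 0.90012 / 0.49097 ≈ 1.8334 → capped at 1

0.797 ≤ PN ≤ 1.000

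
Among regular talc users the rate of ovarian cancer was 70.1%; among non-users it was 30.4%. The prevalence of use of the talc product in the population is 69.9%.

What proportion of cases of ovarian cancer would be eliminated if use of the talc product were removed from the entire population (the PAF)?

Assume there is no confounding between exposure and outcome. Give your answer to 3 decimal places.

PAF ≈ 0.477

p₁ = 0.701, p₀ = 0.304.
Overall risk P(Y=1) = π·p₁ + (1−π)·p₀ = 0.699×0.701 + 0.301×0.304 = 0.5815.
Under exogeneity, PAF = [P(Y=1) − p₀] / P(Y=1).
PAF = (0.5815 − 0.304) / 0.5815 ≈ 0.4772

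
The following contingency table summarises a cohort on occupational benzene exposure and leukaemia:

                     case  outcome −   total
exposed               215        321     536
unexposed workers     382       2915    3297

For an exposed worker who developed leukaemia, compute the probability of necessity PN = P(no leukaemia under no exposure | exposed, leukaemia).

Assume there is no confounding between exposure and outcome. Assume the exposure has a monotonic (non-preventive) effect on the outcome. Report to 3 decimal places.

PN ≈ 0.711

p₁ = P(outcome | exposed) = 215/536 = 0.40112
p₀ = P(outcome | unexposed) = 382/3297 = 0.11586
Under exogeneity and monotonicity, PN = (p₁ − p₀)/p₁.
PN = (0.40112 − 0.11586) / 0.40112 ≈ 0.7112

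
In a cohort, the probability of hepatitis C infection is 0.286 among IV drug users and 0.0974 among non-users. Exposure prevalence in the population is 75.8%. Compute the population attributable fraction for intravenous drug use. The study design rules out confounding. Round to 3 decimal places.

Let p₁ = 0.286, p₀ = 0.0974.
Overall risk P(Y=1) = π·p₁ + (1−π)·p₀ = 0.758×0.286 + 0.242×0.0974 = 0.24036.
Under exogeneity, PAF = [P(Y=1) − p₀] / P(Y=1).
PAF = (0.24036 − 0.0974) / 0.24036 ≈ 0.5948

PAF ≈ 0.595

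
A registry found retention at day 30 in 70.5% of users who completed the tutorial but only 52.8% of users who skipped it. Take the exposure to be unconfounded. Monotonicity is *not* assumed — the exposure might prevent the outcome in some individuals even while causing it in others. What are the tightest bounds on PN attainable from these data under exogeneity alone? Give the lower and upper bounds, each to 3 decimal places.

0.251 ≤ PN ≤ 0.670

p₁ = 0.705, p₀ = 0.528.
Under exogeneity alone the bounds on PN are max{0,(p₁−p₀)/p₁} ≤ PN ≤ min{1,(1−p₀)/p₁}.
  lower = (p₁ − p₀)/p₁ = 0.177 / 0.705 ≈ 0.2511
  upper = min{1, (1 − p₀)/p₁} = 0.472 / 0.705 ≈ 0.6695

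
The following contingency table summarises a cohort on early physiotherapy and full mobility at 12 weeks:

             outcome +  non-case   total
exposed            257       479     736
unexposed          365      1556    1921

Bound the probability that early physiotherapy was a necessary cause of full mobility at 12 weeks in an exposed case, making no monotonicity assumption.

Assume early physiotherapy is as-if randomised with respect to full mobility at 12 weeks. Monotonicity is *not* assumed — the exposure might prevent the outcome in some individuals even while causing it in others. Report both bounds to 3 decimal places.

0.456 ≤ PN ≤ 1.000

p₁ = P(outcome | exposed) = 257/736 = 0.34918
p₀ = P(outcome | unexposed) = 365/1921 = 0.19001
Under exogeneity alone the bounds on PN are max{0,(p₁−p₀)/p₁} ≤ PN ≤ min{1,(1−p₀)/p₁}.
  lower = (p₁ − p₀)/p₁ = 0.15918 / 0.34918 ≈ 0.4559
  upper = min{1, (1 − p₀)/p₁} = 0.80999 / 0.34918 ≈ 2.3197 → capped at 1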